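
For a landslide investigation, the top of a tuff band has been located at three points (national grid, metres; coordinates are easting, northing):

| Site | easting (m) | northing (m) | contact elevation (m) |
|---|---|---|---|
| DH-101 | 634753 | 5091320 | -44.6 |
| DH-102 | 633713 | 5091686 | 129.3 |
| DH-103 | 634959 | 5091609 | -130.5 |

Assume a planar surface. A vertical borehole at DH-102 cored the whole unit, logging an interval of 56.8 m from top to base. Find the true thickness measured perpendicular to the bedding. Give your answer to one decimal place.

Let the plane be z = a·easting + b·northing + c.
DH-102−DH-101: −1040a + 366b = 173.9;  DH-103−DH-101: 206a + 289b = −85.9.
Solving gives a = −0.21730, b = −0.14234.
|∇z| = √(a²+b²) = 0.25977, so dip δ = arctan(0.25977) = 14.56°.
True thickness = vertical thickness × cos δ = 56.8 × cos 14.56° = 55.0 m.

55.0 m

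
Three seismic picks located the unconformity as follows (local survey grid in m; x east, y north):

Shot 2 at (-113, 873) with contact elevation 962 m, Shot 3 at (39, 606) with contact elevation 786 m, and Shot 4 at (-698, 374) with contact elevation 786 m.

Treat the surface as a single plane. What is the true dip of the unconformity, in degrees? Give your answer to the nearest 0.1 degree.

Let the plane be z = a·x + b·y + c.
Shot 3−Shot 2: 152a − 267b = −176;  Shot 4−Shot 2: −585a − 499b = −176.
Solving gives a = −0.17597, b = 0.55900.
Gradient magnitude |∇z| = √(a² + b²) = √(0.03096 + 0.31248) = 0.58604.
True dip = arctan(0.58604) = 30.4°, dipping toward SSE (azimuth ≈ 163°).

30.4°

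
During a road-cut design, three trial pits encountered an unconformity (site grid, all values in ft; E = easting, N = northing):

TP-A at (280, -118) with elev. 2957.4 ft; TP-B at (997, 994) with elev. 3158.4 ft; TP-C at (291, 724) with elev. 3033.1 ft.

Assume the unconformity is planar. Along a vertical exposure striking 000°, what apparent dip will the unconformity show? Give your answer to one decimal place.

5.0°

Let the plane be z = a·E + b·N + c.
TP-B−TP-A: 717a + 1112b = 201;  TP-C−TP-A: 11a + 842b = 75.7.
Solving gives a = 0.14381, b = 0.08803.
Unit vector along 000° is (sin 0°, cos 0°) = (0.0000, 1.0000).
Slope in that direction = a·(0.0000) + b·(1.0000) = 0.08803.
Apparent dip = arctan|0.08803| = 5.0° (true dip is 9.6°, so apparent ≤ true as expected).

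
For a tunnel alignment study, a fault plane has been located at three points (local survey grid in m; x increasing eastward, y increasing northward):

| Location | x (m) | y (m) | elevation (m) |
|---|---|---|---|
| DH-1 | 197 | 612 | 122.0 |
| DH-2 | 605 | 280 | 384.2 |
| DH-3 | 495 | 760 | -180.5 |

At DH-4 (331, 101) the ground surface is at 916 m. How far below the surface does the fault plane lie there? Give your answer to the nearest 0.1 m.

199.4 m

Let the plane be z = a·x + b·y + c.
DH-2−DH-1: 408a − 332b = 262.2;  DH-3−DH-1: 298a + 148b = −302.5.
Solving gives a = −0.38680, b = −1.26510.
Then c = 122 − a·197 − b·612 = 972.44.
At (331, 101): z_contact = −128.03 − 127.78 + 972.44 = 716.63 m.
Depth below ground = 916 − 716.63 = 199.4 m.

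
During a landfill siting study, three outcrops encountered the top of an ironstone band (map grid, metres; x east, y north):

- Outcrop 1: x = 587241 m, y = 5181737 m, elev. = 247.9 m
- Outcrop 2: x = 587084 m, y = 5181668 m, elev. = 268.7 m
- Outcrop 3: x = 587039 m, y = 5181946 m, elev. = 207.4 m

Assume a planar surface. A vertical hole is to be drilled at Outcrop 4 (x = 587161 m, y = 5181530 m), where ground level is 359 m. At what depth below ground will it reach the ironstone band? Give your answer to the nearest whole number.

Let the plane be z = a·x + b·y + c.
Outcrop 2−Outcrop 1: −157a − 69b = 20.8;  Outcrop 3−Outcrop 1: −202a + 209b = −40.5.
Solving gives a = −0.03321212, b = −0.22587966.
Then c = 247.9 − a·587241 − b·5181737 = 1190200.41.
At (587161, 5181530): z_contact = −19500.9 − 1170402.2 + 1190200.41 = 297.3 m.
Depth below ground = 359 − 297.3 = 62 m.

62 m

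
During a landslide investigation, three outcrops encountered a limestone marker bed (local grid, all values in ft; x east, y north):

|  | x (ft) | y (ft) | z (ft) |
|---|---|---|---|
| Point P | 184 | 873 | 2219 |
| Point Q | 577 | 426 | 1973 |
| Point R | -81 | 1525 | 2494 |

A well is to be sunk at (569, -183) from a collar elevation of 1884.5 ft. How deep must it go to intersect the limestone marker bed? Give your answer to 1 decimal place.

Two edge vectors: Point P→Point Q = (393, -447, -246), Point P→Point R = (-265, 652, 275).
Normal n = (Point P→Point Q) × (Point P→Point R) = (37467, -42885, 137781).
So ∂z/∂x = −n_x/n_z = −0.271932 and ∂z/∂y = −n_y/n_z = 0.311255.
Intercept c from Point P: 2219 + 50.04 − 271.73 = 1997.31.
At (569, -183): z_contact = −154.73 − 56.96 + 1997.31 = 1785.62 ft.
Depth below ground = 1884.5 − 1785.62 = 98.9 ft.

98.9 ft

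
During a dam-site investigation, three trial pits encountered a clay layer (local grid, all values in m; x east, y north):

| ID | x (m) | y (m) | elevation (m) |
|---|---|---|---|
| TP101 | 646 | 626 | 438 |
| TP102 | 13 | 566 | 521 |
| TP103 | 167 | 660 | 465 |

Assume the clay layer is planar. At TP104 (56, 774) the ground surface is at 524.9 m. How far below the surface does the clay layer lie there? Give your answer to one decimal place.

Two edge vectors: TP101→TP102 = (-633, -60, 83), TP101→TP103 = (-479, 34, 27).
Normal n = (TP101→TP102) × (TP101→TP103) = (-4442, -22666, -50262).
So ∂z/∂x = −n_x/n_z = −0.08838 and ∂z/∂y = −n_y/n_z = −0.45096.
Intercept c from TP101: 438 + 57.09 + 282.30 = 777.39.
At (56, 774): z_contact = −4.95 − 349.04 + 777.39 = 423.40 m.
Depth below ground = 524.9 − 423.40 = 101.5 m.

101.5 m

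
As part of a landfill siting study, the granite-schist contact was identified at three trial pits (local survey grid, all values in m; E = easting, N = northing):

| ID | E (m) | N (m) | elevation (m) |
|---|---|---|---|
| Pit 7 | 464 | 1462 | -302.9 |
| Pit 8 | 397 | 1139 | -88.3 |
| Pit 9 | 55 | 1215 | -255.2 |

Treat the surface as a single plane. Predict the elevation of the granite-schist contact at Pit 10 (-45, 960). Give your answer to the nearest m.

Two edge vectors: Pit 7→Pit 8 = (-67, -323, 214.6), Pit 7→Pit 9 = (-409, -247, 47.7).
Normal n = (Pit 7→Pit 8) × (Pit 7→Pit 9) = (37599.1, -84575.5, -115558).
So ∂z/∂E = −n_x/n_z = 0.32537 and ∂z/∂N = −n_y/n_z = −0.73189.
Intercept c from Pit 7: -302.9 − 150.97 + 1070.02 = 616.15.
At (-45, 960): z = −14.6 − 702.6 + 616.15 = -101.1 m.

-101 m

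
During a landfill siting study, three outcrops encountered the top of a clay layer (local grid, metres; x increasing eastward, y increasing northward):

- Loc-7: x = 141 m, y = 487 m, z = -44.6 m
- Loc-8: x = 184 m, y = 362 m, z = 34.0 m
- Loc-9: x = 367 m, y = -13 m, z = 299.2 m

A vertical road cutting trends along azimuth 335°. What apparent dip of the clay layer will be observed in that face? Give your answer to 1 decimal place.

Two edge vectors: Loc-7→Loc-8 = (43, -125, 78.6), Loc-7→Loc-9 = (226, -500, 343.8).
Normal n = (Loc-7→Loc-8) × (Loc-7→Loc-9) = (-3675, 2980.2, 6750).
So ∂z/∂x = −n_x/n_z = 0.54444 and ∂z/∂y = −n_y/n_z = −0.44151.
Unit vector along 335° is (sin 335°, cos 335°) = (-0.4226, 0.9063).
Slope in that direction = a·(-0.4226) + b·(0.9063) = −0.63024.
Apparent dip = arctan|0.63024| = 32.2° (true dip is 35.0°, so apparent ≤ true as expected).

32.2°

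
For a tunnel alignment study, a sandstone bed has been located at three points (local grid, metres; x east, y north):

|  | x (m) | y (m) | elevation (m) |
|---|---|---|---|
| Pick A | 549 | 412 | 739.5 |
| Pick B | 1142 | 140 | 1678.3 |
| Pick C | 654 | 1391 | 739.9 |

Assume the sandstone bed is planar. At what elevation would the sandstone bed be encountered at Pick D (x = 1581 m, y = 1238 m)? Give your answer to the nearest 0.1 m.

2163.5 m

Two edge vectors: Pick A→Pick B = (593, -272, 938.8), Pick A→Pick C = (105, 979, 0.4).
Normal n = (Pick A→Pick B) × (Pick A→Pick C) = (-919194, 98336.8, 609107).
So ∂z/∂x = −n_x/n_z = 1.509085 and ∂z/∂y = −n_y/n_z = −0.161444.
Intercept c from Pick A: 739.5 − 828.49 + 66.52 = −22.47.
At (1581, 1238): z = 2385.9 − 199.9 − 22.47 = 2163.5 m.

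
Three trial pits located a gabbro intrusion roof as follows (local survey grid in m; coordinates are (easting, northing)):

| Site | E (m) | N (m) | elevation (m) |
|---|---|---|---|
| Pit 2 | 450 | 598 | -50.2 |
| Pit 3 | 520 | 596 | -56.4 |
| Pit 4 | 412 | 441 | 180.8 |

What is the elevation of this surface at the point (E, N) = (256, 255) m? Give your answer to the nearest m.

469 m

Two edge vectors: Pit 2→Pit 3 = (70, -2, -6.2), Pit 2→Pit 4 = (-38, -157, 231).
Normal n = (Pit 2→Pit 3) × (Pit 2→Pit 4) = (-1435.4, -15934.4, -11066).
So ∂z/∂E = −n_x/n_z = −0.12971 and ∂z/∂N = −n_y/n_z = −1.43994.
Intercept c from Pit 2: -50.2 + 58.37 + 861.09 = 869.26.
At (256, 255): z = −33.2 − 367.2 + 869.26 = 468.9 m.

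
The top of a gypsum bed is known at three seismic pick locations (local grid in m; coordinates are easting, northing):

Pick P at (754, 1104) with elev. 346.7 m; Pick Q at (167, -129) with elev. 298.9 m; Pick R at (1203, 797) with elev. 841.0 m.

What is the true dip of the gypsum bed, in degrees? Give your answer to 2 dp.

42.80°

Let the plane be z = a·easting + b·northing + c.
Pick Q−Pick P: −587a − 1233b = −47.8;  Pick R−Pick P: 449a − 307b = 494.3.
Solving gives a = 0.85054, b = −0.36615.
Gradient magnitude |∇z| = √(a² + b²) = √(0.72341 + 0.13407) = 0.92600.
True dip = arctan(0.92600) = 42.80°, dipping toward WNW (azimuth ≈ 293°).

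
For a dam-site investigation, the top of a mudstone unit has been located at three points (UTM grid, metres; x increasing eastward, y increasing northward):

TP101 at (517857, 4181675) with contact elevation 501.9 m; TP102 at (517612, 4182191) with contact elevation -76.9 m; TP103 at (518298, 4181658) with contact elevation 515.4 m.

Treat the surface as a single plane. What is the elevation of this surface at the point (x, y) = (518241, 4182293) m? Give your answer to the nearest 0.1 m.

-200.0 m

Two edge vectors: TP101→TP102 = (-245, 516, -578.8), TP101→TP103 = (441, -17, 13.5).
Normal n = (TP101→TP102) × (TP101→TP103) = (-2873.6, -251943.3, -223391).
So ∂z/∂x = −n_x/n_z = −0.012863544 and ∂z/∂y = −n_y/n_z = −1.127813117.
Intercept c from TP101: 501.9 + 6661.48 + 4716147.92 = 4723311.29.
At (518241, 4182293): z = −6666.4 − 4716844.9 + 4723311.29 = -200.0 m.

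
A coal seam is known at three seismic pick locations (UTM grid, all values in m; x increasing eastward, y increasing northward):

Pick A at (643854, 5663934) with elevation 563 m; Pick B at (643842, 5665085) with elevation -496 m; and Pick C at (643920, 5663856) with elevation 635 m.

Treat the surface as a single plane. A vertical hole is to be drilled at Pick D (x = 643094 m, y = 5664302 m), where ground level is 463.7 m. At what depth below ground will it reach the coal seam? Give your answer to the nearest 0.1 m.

Two edge vectors: Pick A→Pick B = (-12, 1151, -1059), Pick A→Pick C = (66, -78, 72).
Normal n = (Pick A→Pick B) × (Pick A→Pick C) = (270, -69030, -75030).
So ∂z/∂x = −n_x/n_z = 0.003598561 and ∂z/∂y = −n_y/n_z = −0.920031987.
Intercept c from Pick A: 563 − 2316.95 + 5211000.45 = 5209246.51.
At (643094, 5664302): z_contact = 2314.21 − 5211339.03 + 5209246.51 = 221.69 m.
Depth below ground = 463.7 − 221.69 = 242.0 m.

242.0 m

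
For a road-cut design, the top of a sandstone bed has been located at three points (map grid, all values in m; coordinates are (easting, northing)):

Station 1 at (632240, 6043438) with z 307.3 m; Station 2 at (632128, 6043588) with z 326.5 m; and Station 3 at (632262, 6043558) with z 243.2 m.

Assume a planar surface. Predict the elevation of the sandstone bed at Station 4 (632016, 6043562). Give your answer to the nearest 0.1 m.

416.7 m

Let the plane be z = a·E + b·N + c.
Station 2−Station 1: −112a + 150b = 19.2;  Station 3−Station 1: 22a + 120b = −64.1.
Solving gives a = −0.712007168, b = −0.403632019.
Then c = 307.3 − a·632240 − b·6043438 = 2889791.79.
At (632016, 6043562): z = −449999.9 − 2439375.1 + 2889791.79 = 416.7 m.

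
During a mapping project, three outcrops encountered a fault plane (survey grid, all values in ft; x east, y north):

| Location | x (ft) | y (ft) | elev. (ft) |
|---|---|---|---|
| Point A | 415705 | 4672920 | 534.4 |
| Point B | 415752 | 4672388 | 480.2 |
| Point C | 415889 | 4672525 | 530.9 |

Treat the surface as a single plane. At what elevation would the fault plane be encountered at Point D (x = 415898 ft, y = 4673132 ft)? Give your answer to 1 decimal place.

608.2 ft

Two edge vectors: Point A→Point B = (47, -532, -54.2), Point A→Point C = (184, -395, -3.5).
Normal n = (Point A→Point B) × (Point A→Point C) = (-19547, -9808.3, 79323).
So ∂z/∂x = −n_x/n_z = 0.246422853 and ∂z/∂y = −n_y/n_z = 0.123650139.
Intercept c from Point A: 534.4 − 102439.21 − 577807.21 = −679712.02.
At (415898, 4673132): z = 102486.8 + 577833.4 − 679712.02 = 608.2 ft.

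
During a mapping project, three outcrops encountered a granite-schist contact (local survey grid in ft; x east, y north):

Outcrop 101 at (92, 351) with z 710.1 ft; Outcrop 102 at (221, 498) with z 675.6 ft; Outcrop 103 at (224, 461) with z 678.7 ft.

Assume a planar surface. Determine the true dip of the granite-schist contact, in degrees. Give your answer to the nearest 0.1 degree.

Two edge vectors: Outcrop 101→Outcrop 102 = (129, 147, -34.5), Outcrop 101→Outcrop 103 = (132, 110, -31.4).
Normal n = (Outcrop 101→Outcrop 102) × (Outcrop 101→Outcrop 103) = (-820.8, -503.4, -5214).
So ∂z/∂x = −n_x/n_z = −0.15742 and ∂z/∂y = −n_y/n_z = −0.09655.
Gradient magnitude |∇z| = √(a² + b²) = √(0.02478 + 0.00932) = 0.18467.
True dip = arctan(0.18467) = 10.5°, dipping toward ENE (azimuth ≈ 058°).

10.5°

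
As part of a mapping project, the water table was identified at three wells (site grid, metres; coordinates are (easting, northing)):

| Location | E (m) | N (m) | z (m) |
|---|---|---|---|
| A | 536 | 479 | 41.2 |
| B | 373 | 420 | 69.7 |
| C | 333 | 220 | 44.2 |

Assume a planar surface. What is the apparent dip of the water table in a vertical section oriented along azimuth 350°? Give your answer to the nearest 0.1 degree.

12.1°

Two edge vectors: A→B = (-163, -59, 28.5), A→C = (-203, -259, 3).
Normal n = (A→B) × (A→C) = (7204.5, -5296.5, 30240).
So ∂z/∂E = −n_x/n_z = −0.23824 and ∂z/∂N = −n_y/n_z = 0.17515.
Unit vector along 350° is (sin 350°, cos 350°) = (-0.1736, 0.9848).
Slope in that direction = a·(-0.1736) + b·(0.9848) = 0.21386.
Apparent dip = arctan|0.21386| = 12.1° (true dip is 16.5°, so apparent ≤ true as expected).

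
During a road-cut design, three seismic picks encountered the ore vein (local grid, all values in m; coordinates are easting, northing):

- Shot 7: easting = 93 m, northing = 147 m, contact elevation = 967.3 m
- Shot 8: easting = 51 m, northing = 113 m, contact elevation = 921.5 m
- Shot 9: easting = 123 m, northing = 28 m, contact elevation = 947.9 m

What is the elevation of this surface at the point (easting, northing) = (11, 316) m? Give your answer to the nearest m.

963 m

Two edge vectors: Shot 7→Shot 8 = (-42, -34, -45.8), Shot 7→Shot 9 = (30, -119, -19.4).
Normal n = (Shot 7→Shot 8) × (Shot 7→Shot 9) = (-4790.6, -2188.8, 6018).
So ∂z/∂easting = −n_x/n_z = 0.79605 and ∂z/∂northing = −n_y/n_z = 0.36371.
Intercept c from Shot 7: 967.3 − 74.03 − 53.47 = 839.80.
At (11, 316): z = 8.8 + 114.9 + 839.80 = 963.5 m.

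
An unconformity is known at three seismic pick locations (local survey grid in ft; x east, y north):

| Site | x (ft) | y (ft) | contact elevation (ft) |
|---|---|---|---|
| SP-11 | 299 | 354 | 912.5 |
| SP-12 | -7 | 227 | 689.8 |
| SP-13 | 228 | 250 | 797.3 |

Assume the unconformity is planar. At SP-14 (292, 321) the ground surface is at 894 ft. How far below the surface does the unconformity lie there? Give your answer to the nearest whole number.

Two edge vectors: SP-11→SP-12 = (-306, -127, -222.7), SP-11→SP-13 = (-71, -104, -115.2).
Normal n = (SP-11→SP-12) × (SP-11→SP-13) = (-8530.4, -19439.5, 22807).
So ∂z/∂x = −n_x/n_z = 0.37403 and ∂z/∂y = −n_y/n_z = 0.85235.
Intercept c from SP-11: 912.5 − 111.83 − 301.73 = 498.94.
At (292, 321): z_contact = 109.2 + 273.6 + 498.94 = 881.8 ft.
Depth below ground = 894 − 881.8 = 12 ft.

12 ft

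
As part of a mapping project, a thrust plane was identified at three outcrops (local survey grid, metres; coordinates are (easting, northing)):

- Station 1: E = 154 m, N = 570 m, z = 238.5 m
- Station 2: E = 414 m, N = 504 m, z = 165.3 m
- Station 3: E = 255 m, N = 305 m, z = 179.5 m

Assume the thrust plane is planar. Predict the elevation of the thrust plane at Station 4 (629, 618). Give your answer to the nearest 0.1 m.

126.3 m

Let the plane be z = a·E + b·N + c.
Station 2−Station 1: 260a − 66b = −73.2;  Station 3−Station 1: 101a − 265b = −59.
Solving gives a = −0.24912, b = 0.12769.
Then c = 238.5 − a·154 − b·570 = 204.08.
At (629, 618): z = −156.7 + 78.9 + 204.08 = 126.3 m.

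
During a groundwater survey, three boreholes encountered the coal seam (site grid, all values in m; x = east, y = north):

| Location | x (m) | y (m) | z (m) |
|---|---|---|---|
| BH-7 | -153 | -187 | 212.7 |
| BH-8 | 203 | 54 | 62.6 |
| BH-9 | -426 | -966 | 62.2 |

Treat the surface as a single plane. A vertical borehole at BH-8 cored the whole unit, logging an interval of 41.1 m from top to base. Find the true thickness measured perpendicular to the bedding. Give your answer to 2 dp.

31.30 m

Two edge vectors: BH-7→BH-8 = (356, 241, -150.1), BH-7→BH-9 = (-273, -779, -150.5).
Normal n = (BH-7→BH-8) × (BH-7→BH-9) = (-153198.4, 94555.3, -211531).
So ∂z/∂x = −n_x/n_z = −0.72424 and ∂z/∂y = −n_y/n_z = 0.44700.
|∇z| = √(a²+b²) = 0.85108, so dip δ = arctan(0.85108) = 40.40°.
True thickness = vertical thickness × cos δ = 41.1 × cos 40.40° = 31.30 m.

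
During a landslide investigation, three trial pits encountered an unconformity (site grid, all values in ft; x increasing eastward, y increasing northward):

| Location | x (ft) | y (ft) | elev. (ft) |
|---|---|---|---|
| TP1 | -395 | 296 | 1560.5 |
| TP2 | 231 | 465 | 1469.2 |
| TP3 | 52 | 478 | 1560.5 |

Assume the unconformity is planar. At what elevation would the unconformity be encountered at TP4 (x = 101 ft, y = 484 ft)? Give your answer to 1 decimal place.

1545.7 ft

Let the plane be z = a·x + b·y + c.
TP2−TP1: 626a + 169b = −91.3;  TP3−TP1: 447a + 182b = 0.
Solving gives a = −0.43285, b = 1.06309.
Then c = 1560.5 − a·-395 − b·296 = 1074.85.
At (101, 484): z = −43.7 + 514.5 + 1074.85 = 1545.7 ft.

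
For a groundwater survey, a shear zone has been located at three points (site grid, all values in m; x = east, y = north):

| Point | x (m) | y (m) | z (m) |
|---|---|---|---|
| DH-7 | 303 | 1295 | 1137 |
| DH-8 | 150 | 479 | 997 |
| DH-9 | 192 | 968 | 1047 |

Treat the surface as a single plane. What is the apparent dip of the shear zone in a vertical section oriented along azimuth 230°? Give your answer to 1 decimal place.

Let the plane be z = a·x + b·y + c.
DH-8−DH-7: −153a − 816b = −140;  DH-9−DH-7: −111a − 327b = −90.
Solving gives a = 0.68220, b = 0.04366.
Unit vector along 230° is (sin 230°, cos 230°) = (-0.7660, -0.6428).
Slope in that direction = a·(-0.7660) + b·(-0.6428) = −0.55066.
Apparent dip = arctan|0.55066| = 28.8° (true dip is 34.4°, so apparent ≤ true as expected).

28.8°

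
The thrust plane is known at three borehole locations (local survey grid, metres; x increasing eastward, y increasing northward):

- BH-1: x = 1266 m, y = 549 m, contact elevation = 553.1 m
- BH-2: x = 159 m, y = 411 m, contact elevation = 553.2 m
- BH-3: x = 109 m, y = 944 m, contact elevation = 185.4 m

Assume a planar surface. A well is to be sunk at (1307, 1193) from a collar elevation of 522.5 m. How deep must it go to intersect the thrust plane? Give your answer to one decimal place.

405.2 m

Two edge vectors: BH-1→BH-2 = (-1107, -138, 0.1), BH-1→BH-3 = (-1157, 395, -367.7).
Normal n = (BH-1→BH-2) × (BH-1→BH-3) = (50703.1, -407159.6, -596931).
So ∂z/∂x = −n_x/n_z = 0.084940 and ∂z/∂y = −n_y/n_z = −0.682088.
Intercept c from BH-1: 553.1 − 107.53 + 374.47 = 820.03.
At (1307, 1193): z_contact = 111.02 − 813.73 + 820.03 = 117.32 m.
Depth below ground = 522.5 − 117.32 = 405.2 m.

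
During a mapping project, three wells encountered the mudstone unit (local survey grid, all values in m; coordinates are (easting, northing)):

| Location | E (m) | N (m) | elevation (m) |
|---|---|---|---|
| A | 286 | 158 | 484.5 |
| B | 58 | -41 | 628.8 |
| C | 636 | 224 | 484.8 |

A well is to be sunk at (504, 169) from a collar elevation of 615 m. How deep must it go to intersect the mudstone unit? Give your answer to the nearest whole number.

102 m

Two edge vectors: A→B = (-228, -199, 144.3), A→C = (350, 66, 0.3).
Normal n = (A→B) × (A→C) = (-9583.5, 50573.4, 54602).
So ∂z/∂E = −n_x/n_z = 0.17552 and ∂z/∂N = −n_y/n_z = −0.92622.
Intercept c from A: 484.5 − 50.20 + 146.34 = 580.65.
At (504, 169): z_contact = 88.5 − 156.5 + 580.65 = 512.6 m.
Depth below ground = 615 − 512.6 = 102 m.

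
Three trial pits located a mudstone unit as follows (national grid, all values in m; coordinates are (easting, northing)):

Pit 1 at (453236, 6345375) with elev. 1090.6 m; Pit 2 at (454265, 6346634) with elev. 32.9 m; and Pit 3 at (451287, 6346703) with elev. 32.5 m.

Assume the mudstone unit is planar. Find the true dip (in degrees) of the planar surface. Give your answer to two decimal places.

39.52°

Two edge vectors: Pit 1→Pit 2 = (1029, 1259, -1057.7), Pit 1→Pit 3 = (-1949, 1328, -1058.1).
Normal n = (Pit 1→Pit 2) × (Pit 1→Pit 3) = (72477.7, 3150242.2, 3820303).
So ∂z/∂E = −n_x/n_z = −0.01897 and ∂z/∂N = −n_y/n_z = −0.82461.
Gradient magnitude |∇z| = √(a² + b²) = √(0.00036 + 0.67997) = 0.82482.
True dip = arctan(0.82482) = 39.52°, dipping toward N (azimuth ≈ 001°).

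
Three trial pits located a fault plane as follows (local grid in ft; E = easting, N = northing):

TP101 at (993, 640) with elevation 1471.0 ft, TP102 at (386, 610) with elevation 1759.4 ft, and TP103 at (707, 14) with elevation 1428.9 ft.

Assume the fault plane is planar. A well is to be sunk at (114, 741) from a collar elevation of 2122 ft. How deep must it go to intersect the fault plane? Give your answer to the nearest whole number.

191 ft

Let the plane be z = a·E + b·N + c.
TP102−TP101: −607a − 30b = 288.4;  TP103−TP101: −286a − 626b = −42.1.
Solving gives a = −0.48950, b = 0.29089.
Then c = 1471 − a·993 − b·640 = 1770.90.
At (114, 741): z_contact = −55.8 + 215.5 + 1770.90 = 1930.7 ft.
Depth below ground = 2122 − 1930.7 = 191 ft.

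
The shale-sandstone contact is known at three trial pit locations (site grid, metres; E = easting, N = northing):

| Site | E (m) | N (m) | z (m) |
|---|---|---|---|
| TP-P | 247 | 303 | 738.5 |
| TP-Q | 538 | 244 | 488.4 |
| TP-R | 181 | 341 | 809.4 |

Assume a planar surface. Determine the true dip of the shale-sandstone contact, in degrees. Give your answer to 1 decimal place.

43.2°

Two edge vectors: TP-P→TP-Q = (291, -59, -250.1), TP-P→TP-R = (-66, 38, 70.9).
Normal n = (TP-P→TP-Q) × (TP-P→TP-R) = (5320.7, -4125.3, 7164).
So ∂z/∂E = −n_x/n_z = −0.74270 and ∂z/∂N = −n_y/n_z = 0.57584.
Gradient magnitude |∇z| = √(a² + b²) = √(0.55160 + 0.33159) = 0.93978.
True dip = arctan(0.93978) = 43.2°, dipping toward SE (azimuth ≈ 128°).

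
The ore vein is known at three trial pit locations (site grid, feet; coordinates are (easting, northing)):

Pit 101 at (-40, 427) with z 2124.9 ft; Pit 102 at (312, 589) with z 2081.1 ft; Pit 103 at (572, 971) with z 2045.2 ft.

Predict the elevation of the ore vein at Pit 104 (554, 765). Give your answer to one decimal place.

Let the plane be z = a·E + b·N + c.
Pit 102−Pit 101: 352a + 162b = −43.8;  Pit 103−Pit 101: 612a + 544b = −79.7.
Solving gives a = −0.11821, b = −0.01352.
Then c = 2124.9 − a·-40 − b·427 = 2125.95.
At (554, 765): z = −65.5 − 10.3 + 2125.95 = 2050.1 ft.

2050.1 ft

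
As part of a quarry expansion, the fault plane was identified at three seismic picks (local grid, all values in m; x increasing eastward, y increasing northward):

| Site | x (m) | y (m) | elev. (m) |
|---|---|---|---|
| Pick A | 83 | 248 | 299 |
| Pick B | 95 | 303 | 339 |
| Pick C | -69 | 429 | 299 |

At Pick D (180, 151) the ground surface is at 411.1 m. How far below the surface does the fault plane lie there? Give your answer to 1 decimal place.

Two edge vectors: Pick A→Pick B = (12, 55, 40), Pick A→Pick C = (-152, 181, 0).
Normal n = (Pick A→Pick B) × (Pick A→Pick C) = (-7240, -6080, 10532).
So ∂z/∂x = −n_x/n_z = 0.68743 and ∂z/∂y = −n_y/n_z = 0.57729.
Intercept c from Pick A: 299 − 57.06 − 143.17 = 98.78.
At (180, 151): z_contact = 123.74 + 87.17 + 98.78 = 309.68 m.
Depth below ground = 411.1 − 309.68 = 101.4 m.

101.4 m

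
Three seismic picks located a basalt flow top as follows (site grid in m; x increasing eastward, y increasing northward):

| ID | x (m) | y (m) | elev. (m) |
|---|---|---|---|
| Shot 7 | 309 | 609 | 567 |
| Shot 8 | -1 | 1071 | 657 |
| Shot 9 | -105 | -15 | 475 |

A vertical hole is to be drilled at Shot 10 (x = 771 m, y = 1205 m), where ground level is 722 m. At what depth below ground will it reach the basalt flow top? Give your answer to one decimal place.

69.5 m

Let the plane be z = a·x + b·y + c.
Shot 8−Shot 7: −310a + 462b = 90;  Shot 9−Shot 7: −414a − 624b = −92.
Solving gives a = −0.035497, b = 0.170987.
Then c = 567 − a·309 − b·609 = 473.84.
At (771, 1205): z_contact = −27.37 + 206.04 + 473.84 = 652.51 m.
Depth below ground = 722 − 652.51 = 69.5 m.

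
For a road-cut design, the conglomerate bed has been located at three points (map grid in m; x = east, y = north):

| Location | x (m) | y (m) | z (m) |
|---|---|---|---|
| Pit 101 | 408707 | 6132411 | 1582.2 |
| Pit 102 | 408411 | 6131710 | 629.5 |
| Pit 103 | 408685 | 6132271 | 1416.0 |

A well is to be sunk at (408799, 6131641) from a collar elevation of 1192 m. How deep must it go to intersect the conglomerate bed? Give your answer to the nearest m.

Two edge vectors: Pit 101→Pit 102 = (-296, -701, -952.7), Pit 101→Pit 103 = (-22, -140, -166.2).
Normal n = (Pit 101→Pit 102) × (Pit 101→Pit 103) = (-16871.8, -28235.8, 26018).
So ∂z/∂x = −n_x/n_z = 0.64846645 and ∂z/∂y = −n_y/n_z = 1.08524099.
Intercept c from Pit 101: 1582.2 − 265032.78 − 6655143.77 = −6918594.34.
At (408799, 6131641): z_contact = 265092.4 + 6654308.1 − 6918594.34 = 806.2 m.
Depth below ground = 1192 − 806.2 = 386 m.

386 m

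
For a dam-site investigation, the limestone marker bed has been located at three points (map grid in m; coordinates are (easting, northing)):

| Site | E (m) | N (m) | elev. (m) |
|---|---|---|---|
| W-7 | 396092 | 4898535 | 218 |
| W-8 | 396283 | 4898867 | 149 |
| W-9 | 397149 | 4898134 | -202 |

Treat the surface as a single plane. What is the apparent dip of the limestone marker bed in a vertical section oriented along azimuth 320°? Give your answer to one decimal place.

14.8°

Let the plane be z = a·E + b·N + c.
W-8−W-7: 191a + 332b = −69;  W-9−W-7: 1057a − 401b = −420.
Solving gives a = −0.39088, b = 0.01705.
Unit vector along 320° is (sin 320°, cos 320°) = (-0.6428, 0.7660).
Slope in that direction = a·(-0.6428) + b·(0.7660) = 0.26431.
Apparent dip = arctan|0.26431| = 14.8° (true dip is 21.4°, so apparent ≤ true as expected).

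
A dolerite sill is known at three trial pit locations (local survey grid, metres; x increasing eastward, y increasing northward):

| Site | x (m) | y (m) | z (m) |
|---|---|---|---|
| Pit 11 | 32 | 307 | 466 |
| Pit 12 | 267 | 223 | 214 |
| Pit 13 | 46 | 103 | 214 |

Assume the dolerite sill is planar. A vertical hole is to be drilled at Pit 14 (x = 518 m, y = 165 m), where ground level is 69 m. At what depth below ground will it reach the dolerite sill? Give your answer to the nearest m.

Two edge vectors: Pit 11→Pit 12 = (235, -84, -252), Pit 11→Pit 13 = (14, -204, -252).
Normal n = (Pit 11→Pit 12) × (Pit 11→Pit 13) = (-30240, 55692, -46764).
So ∂z/∂x = −n_x/n_z = −0.64665 and ∂z/∂y = −n_y/n_z = 1.19092.
Intercept c from Pit 11: 466 + 20.69 − 365.61 = 121.08.
At (518, 165): z_contact = −335.0 + 196.5 + 121.08 = -17.4 m.
Depth below ground = 69 − (-17.4) = 86 m.

86 m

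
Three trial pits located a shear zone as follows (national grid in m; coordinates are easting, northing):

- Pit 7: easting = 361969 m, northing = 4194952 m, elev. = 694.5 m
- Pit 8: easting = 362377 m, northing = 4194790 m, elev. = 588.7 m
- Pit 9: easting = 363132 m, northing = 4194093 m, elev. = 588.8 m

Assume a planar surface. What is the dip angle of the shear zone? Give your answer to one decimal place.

Let the plane be z = a·easting + b·northing + c.
Pit 8−Pit 7: 408a − 162b = −105.8;  Pit 9−Pit 7: 1163a − 859b = −105.7.
Solving gives a = −0.45512, b = −0.49313.
Gradient magnitude |∇z| = √(a² + b²) = √(0.20713 + 0.24318) = 0.67105.
True dip = arctan(0.67105) = 33.9°, dipping toward NE (azimuth ≈ 043°).

33.9°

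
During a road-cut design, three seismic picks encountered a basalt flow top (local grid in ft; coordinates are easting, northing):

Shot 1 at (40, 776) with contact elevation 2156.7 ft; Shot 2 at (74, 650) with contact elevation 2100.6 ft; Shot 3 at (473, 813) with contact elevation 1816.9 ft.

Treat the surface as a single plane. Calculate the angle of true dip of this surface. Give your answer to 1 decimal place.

Let the plane be z = a·easting + b·northing + c.
Shot 2−Shot 1: 34a − 126b = −56.1;  Shot 3−Shot 1: 433a + 37b = −339.8.
Solving gives a = −0.80426, b = 0.22822.
Gradient magnitude |∇z| = √(a² + b²) = √(0.64683 + 0.05208) = 0.83601.
True dip = arctan(0.83601) = 39.9°, dipping toward ESE (azimuth ≈ 106°).

39.9°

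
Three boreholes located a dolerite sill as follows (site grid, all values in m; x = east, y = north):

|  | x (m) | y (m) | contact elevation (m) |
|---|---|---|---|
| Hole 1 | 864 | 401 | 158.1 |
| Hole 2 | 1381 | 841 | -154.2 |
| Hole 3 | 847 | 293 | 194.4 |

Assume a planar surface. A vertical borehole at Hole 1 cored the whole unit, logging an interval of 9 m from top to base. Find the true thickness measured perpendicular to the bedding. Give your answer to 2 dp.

8.17 m

Let the plane be z = a·x + b·y + c.
Hole 2−Hole 1: 517a + 440b = −312.3;  Hole 3−Hole 1: −17a − 108b = 36.3.
Solving gives a = −0.36720, b = −0.27831.
|∇z| = √(a²+b²) = 0.46075, so dip δ = arctan(0.46075) = 24.74°.
True thickness = vertical thickness × cos δ = 9 × cos 24.74° = 8.17 m.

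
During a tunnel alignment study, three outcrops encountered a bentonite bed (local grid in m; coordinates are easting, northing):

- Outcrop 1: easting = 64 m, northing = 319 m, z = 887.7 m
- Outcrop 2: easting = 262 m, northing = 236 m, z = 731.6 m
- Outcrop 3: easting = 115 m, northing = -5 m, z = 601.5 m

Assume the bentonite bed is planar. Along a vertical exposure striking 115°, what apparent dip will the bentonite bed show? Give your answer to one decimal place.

36.8°

Two edge vectors: Outcrop 1→Outcrop 2 = (198, -83, -156.1), Outcrop 1→Outcrop 3 = (51, -324, -286.2).
Normal n = (Outcrop 1→Outcrop 2) × (Outcrop 1→Outcrop 3) = (-26821.8, 48706.5, -59919).
So ∂z/∂easting = −n_x/n_z = −0.44763 and ∂z/∂northing = −n_y/n_z = 0.81287.
Unit vector along 115° is (sin 115°, cos 115°) = (0.9063, -0.4226).
Slope in that direction = a·(0.9063) + b·(-0.4226) = −0.74923.
Apparent dip = arctan|0.74923| = 36.8° (true dip is 42.9°, so apparent ≤ true as expected).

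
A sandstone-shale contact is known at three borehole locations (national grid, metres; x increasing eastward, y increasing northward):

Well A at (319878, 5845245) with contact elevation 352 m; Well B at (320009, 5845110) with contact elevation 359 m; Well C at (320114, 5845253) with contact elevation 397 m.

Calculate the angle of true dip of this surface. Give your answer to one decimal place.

Let the plane be z = a·x + b·y + c.
Well B−Well A: 131a − 135b = 7;  Well C−Well A: 236a + 8b = 45.
Solving gives a = 0.18631, b = 0.12894.
Gradient magnitude |∇z| = √(a² + b²) = √(0.03471 + 0.01662) = 0.22657.
True dip = arctan(0.22657) = 12.8°, dipping toward SW (azimuth ≈ 235°).

12.8°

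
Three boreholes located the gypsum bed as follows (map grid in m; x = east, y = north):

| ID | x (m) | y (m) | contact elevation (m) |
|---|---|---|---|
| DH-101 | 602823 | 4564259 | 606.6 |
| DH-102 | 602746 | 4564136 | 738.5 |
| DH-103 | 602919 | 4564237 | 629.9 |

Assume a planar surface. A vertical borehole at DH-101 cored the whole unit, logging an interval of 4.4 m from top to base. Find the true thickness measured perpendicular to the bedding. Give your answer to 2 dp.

3.00 m

Two edge vectors: DH-101→DH-102 = (-77, -123, 131.9), DH-101→DH-103 = (96, -22, 23.3).
Normal n = (DH-101→DH-102) × (DH-101→DH-103) = (35.9, 14456.5, 13502).
So ∂z/∂x = −n_x/n_z = −0.00266 and ∂z/∂y = −n_y/n_z = −1.07069.
|∇z| = √(a²+b²) = 1.07070, so dip δ = arctan(1.07070) = 46.96°.
True thickness = vertical thickness × cos δ = 4.4 × cos 46.96° = 3.00 m.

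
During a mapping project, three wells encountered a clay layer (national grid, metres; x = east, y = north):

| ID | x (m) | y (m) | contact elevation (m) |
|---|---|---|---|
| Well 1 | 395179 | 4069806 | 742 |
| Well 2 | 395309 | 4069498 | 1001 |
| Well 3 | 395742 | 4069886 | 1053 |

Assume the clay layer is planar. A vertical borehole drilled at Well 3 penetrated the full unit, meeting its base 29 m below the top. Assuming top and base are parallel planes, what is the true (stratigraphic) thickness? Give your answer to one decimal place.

Let the plane be z = a·x + b·y + c.
Well 2−Well 1: 130a − 308b = 259;  Well 3−Well 1: 563a + 80b = 311.
Solving gives a = 0.63387, b = −0.57337.
|∇z| = √(a²+b²) = 0.85472, so dip δ = arctan(0.85472) = 40.52°.
True thickness = vertical thickness × cos δ = 29 × cos 40.52° = 22.0 m.

22.0 m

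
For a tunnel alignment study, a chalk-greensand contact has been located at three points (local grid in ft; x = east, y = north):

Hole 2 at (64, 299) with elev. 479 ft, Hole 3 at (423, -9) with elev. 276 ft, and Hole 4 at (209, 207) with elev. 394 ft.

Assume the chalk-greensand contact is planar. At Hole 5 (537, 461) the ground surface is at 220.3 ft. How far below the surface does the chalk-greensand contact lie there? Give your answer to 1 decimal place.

61.5 ft

Two edge vectors: Hole 2→Hole 3 = (359, -308, -203), Hole 2→Hole 4 = (145, -92, -85).
Normal n = (Hole 2→Hole 3) × (Hole 2→Hole 4) = (7504, 1080, 11632).
So ∂z/∂x = −n_x/n_z = −0.64512 and ∂z/∂y = −n_y/n_z = −0.09285.
Intercept c from Hole 2: 479 + 41.29 + 27.76 = 548.05.
At (537, 461): z_contact = −346.43 − 42.80 + 548.05 = 158.82 ft.
Depth below ground = 220.3 − 158.82 = 61.5 ft.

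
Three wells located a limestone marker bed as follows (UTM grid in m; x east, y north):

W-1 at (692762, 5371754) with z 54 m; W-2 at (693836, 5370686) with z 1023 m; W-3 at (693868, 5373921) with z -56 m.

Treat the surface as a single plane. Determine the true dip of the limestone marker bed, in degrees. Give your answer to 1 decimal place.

Two edge vectors: W-1→W-2 = (1074, -1068, 969), W-1→W-3 = (1106, 2167, -110).
Normal n = (W-1→W-2) × (W-1→W-3) = (-1982343, 1189854, 3508566).
So ∂z/∂x = −n_x/n_z = 0.56500 and ∂z/∂y = −n_y/n_z = −0.33913.
Gradient magnitude |∇z| = √(a² + b²) = √(0.31923 + 0.11501) = 0.65896.
True dip = arctan(0.65896) = 33.4°, dipping toward WNW (azimuth ≈ 301°).

33.4°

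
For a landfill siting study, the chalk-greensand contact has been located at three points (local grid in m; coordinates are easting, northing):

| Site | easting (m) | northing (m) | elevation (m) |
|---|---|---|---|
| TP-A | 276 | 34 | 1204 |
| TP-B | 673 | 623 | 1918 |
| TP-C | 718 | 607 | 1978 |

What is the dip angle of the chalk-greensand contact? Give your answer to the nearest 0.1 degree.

Two edge vectors: TP-A→TP-B = (397, 589, 714), TP-A→TP-C = (442, 573, 774).
Normal n = (TP-A→TP-B) × (TP-A→TP-C) = (46764, 8310, -32857).
So ∂z/∂easting = −n_x/n_z = 1.42326 and ∂z/∂northing = −n_y/n_z = 0.25291.
Gradient magnitude |∇z| = √(a² + b²) = √(2.02566 + 0.06397) = 1.44556.
True dip = arctan(1.44556) = 55.3°, dipping toward W (azimuth ≈ 260°).

55.3°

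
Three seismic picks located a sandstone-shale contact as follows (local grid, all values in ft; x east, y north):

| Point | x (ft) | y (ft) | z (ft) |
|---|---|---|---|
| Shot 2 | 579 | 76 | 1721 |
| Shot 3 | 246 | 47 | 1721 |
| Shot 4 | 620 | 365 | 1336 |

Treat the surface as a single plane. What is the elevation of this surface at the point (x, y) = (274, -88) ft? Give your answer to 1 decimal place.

1906.4 ft

Two edge vectors: Shot 2→Shot 3 = (-333, -29, 0), Shot 2→Shot 4 = (41, 289, -385).
Normal n = (Shot 2→Shot 3) × (Shot 2→Shot 4) = (11165, -128205, -95048).
So ∂z/∂x = −n_x/n_z = 0.11747 and ∂z/∂y = −n_y/n_z = −1.34884.
Intercept c from Shot 2: 1721 − 68.01 + 102.51 = 1755.50.
At (274, -88): z = 32.2 + 118.7 + 1755.50 = 1906.4 ft.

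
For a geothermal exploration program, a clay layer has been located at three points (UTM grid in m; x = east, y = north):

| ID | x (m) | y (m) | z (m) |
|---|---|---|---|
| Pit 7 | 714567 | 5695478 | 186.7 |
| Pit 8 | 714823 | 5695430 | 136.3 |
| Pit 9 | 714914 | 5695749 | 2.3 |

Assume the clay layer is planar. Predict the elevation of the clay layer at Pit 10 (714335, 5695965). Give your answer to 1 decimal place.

79.2 m

Two edge vectors: Pit 7→Pit 8 = (256, -48, -50.4), Pit 7→Pit 9 = (347, 271, -184.4).
Normal n = (Pit 7→Pit 8) × (Pit 7→Pit 9) = (22509.6, 29717.6, 86032).
So ∂z/∂x = −n_x/n_z = −0.261642180 and ∂z/∂y = −n_y/n_z = −0.345424958.
Intercept c from Pit 7: 186.7 + 186960.87 + 1967360.25 = 2154507.82.
At (714335, 5695965): z = −186900.2 − 1967528.5 + 2154507.82 = 79.2 m.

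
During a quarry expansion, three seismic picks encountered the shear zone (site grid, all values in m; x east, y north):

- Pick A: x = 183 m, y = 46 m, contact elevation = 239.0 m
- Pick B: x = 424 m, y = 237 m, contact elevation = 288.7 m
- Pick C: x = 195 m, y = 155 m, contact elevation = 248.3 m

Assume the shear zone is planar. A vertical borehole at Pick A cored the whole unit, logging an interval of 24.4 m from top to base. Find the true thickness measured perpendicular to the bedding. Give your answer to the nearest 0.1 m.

24.1 m

Two edge vectors: Pick A→Pick B = (241, 191, 49.7), Pick A→Pick C = (12, 109, 9.3).
Normal n = (Pick A→Pick B) × (Pick A→Pick C) = (-3641, -1644.9, 23977).
So ∂z/∂x = −n_x/n_z = 0.15185 and ∂z/∂y = −n_y/n_z = 0.06860.
|∇z| = √(a²+b²) = 0.16663, so dip δ = arctan(0.16663) = 9.46°.
True thickness = vertical thickness × cos δ = 24.4 × cos 9.46° = 24.1 m.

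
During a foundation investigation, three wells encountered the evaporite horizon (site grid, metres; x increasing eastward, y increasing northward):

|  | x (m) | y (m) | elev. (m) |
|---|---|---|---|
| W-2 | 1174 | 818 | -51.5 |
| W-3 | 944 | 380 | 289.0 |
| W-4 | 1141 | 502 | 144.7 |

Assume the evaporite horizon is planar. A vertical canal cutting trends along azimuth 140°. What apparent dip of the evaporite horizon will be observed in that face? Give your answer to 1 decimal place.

11.7°

Let the plane be z = a·x + b·y + c.
W-3−W-2: −230a − 438b = 340.5;  W-4−W-2: −33a − 316b = 196.2.
Solving gives a = −0.37204, b = −0.58203.
Unit vector along 140° is (sin 140°, cos 140°) = (0.6428, -0.7660).
Slope in that direction = a·(0.6428) + b·(-0.7660) = 0.20672.
Apparent dip = arctan|0.20672| = 11.7° (true dip is 34.6°, so apparent ≤ true as expected).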